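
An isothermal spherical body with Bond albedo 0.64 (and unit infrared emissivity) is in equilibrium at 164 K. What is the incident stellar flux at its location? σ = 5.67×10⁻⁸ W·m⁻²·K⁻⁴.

S ≈ 456 W/m²

(1−a)S·πr² = σ·4πr²·T⁴ ⇒ S = 4σT⁴/(1−a).
S = 4·5.67×10⁻⁸·7.234×10⁸/0.360.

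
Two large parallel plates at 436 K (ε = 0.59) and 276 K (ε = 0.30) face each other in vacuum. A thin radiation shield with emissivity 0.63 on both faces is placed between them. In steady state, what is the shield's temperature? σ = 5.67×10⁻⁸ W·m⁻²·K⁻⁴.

In steady state the net flux on the hot side equals that on the cold side.
σ(T₁⁴−T_s⁴)/D₁ = σ(T_s⁴−T₂⁴)/D₂, with D₁ = 1/ε₁+1/ε_s−1 = 2.282, D₂ = 1/ε_s+1/ε₂−1 = 3.921.
Solve for T_s⁴: T_s⁴ = (D₂·T₁⁴ + D₁·T₂⁴)/(D₁+D₂) = 2.498×10¹⁰ K⁴.

T_s ≈ 398 K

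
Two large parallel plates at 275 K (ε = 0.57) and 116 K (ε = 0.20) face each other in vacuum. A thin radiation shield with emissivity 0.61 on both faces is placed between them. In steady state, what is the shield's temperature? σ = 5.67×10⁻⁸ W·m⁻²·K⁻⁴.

T_s ≈ 253 K

In steady state the net flux on the hot side equals that on the cold side.
σ(T₁⁴−T_s⁴)/D₁ = σ(T_s⁴−T₂⁴)/D₂, with D₁ = 1/ε₁+1/ε_s−1 = 2.394, D₂ = 1/ε_s+1/ε₂−1 = 5.639.
Solve for T_s⁴: T_s⁴ = (D₂·T₁⁴ + D₁·T₂⁴)/(D₁+D₂) = 4.069×10⁹ K⁴.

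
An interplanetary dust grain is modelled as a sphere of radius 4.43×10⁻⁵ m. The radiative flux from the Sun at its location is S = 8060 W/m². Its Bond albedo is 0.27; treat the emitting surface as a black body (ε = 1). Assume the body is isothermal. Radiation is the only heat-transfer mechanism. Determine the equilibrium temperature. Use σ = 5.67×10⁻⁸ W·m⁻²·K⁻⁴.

At equilibrium, absorbed power = emitted power.
Absorbing cross-section = πr² = 6.165×10⁻⁹ m²; emitting surface = 4πr² = 2.466×10⁻⁸ m² (ratio 4).
(1−a)S·A_cross = εσ·A_surf·T⁴  ⇒  T⁴ = (1−a)S/(4σ).
T⁴ = 0.730·8060/(4·5.67×10⁻⁸) = 2.594×10¹⁰ K⁴.
T = (2.594×10¹⁰)^(1/4).

T ≈ 401 K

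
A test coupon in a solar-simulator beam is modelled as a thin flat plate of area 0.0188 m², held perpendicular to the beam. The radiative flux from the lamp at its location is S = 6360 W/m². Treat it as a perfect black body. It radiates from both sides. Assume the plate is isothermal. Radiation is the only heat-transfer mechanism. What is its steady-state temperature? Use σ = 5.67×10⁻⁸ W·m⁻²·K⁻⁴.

T ≈ 487 K

At equilibrium, absorbed power = emitted power.
Absorbing cross-section = A = 0.01880 m²; emitting surface = 2A = 0.03760 m² (ratio 2).
S·A_cross = εσ·A_surf·T⁴  ⇒  T⁴ = S/(2σ).
T⁴ = 1.00·6360/(2·5.67×10⁻⁸) = 5.608×10¹⁰ K⁴.
T = (5.608×10¹⁰)^(1/4).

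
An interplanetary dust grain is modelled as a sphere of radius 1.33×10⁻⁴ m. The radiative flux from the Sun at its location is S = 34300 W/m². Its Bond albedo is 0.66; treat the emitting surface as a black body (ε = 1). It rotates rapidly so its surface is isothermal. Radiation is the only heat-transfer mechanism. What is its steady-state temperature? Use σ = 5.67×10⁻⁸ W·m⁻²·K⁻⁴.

At equilibrium, absorbed power = emitted power.
Absorbing cross-section = πr² = 5.557×10⁻⁸ m²; emitting surface = 4πr² = 2.223×10⁻⁷ m² (ratio 4).
(1−a)S·A_cross = εσ·A_surf·T⁴  ⇒  T⁴ = (1−a)S/(4σ).
T⁴ = 0.340·34300/(4·5.67×10⁻⁸) = 5.142×10¹⁰ K⁴.
T = (5.142×10¹⁰)^(1/4).

T ≈ 476 K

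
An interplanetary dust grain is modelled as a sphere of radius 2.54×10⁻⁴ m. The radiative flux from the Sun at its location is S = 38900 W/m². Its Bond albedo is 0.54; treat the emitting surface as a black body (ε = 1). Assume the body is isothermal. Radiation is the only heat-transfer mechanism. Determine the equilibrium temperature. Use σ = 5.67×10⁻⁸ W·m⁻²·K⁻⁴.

T ≈ 530 K

At equilibrium, absorbed power = emitted power.
Absorbing cross-section = πr² = 2.027×10⁻⁷ m²; emitting surface = 4πr² = 8.107×10⁻⁷ m² (ratio 4).
(1−a)S·A_cross = εσ·A_surf·T⁴  ⇒  T⁴ = (1−a)S/(4σ).
T⁴ = 0.460·38900/(4·5.67×10⁻⁸) = 7.890×10¹⁰ K⁴.
T = (7.890×10¹⁰)^(1/4).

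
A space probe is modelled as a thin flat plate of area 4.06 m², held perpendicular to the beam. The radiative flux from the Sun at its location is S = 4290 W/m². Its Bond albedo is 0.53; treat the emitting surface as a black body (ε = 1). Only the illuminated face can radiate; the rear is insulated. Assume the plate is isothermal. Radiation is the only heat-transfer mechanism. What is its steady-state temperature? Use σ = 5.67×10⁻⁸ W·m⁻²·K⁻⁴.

At equilibrium, absorbed power = emitted power.
Absorbing cross-section = A = 4.060 m²; emitting surface = A = 4.060 m² (ratio 1).
(1−a)S·A_cross = εσ·A_surf·T⁴  ⇒  T⁴ = (1−a)S/(1σ).
T⁴ = 0.470·4290/(1·5.67×10⁻⁸) = 3.556×10¹⁰ K⁴.
T = (3.556×10¹⁰)^(1/4).

T ≈ 434 K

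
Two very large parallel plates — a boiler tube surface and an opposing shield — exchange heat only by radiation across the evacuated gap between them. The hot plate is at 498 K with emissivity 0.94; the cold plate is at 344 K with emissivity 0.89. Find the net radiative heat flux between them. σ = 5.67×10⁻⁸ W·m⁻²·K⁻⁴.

q ≈ 2270 W/m²

For two infinite grey parallel plates, q = σ(T₁⁴ − T₂⁴)/(1/ε₁ + 1/ε₂ − 1).
T₁⁴ − T₂⁴ = 6.151×10¹⁰ − 1.400×10¹⁰ = 4.750×10¹⁰ K⁴.
1/ε₁ + 1/ε₂ − 1 = 1.064 + 1.124 − 1 = 1.187.
q = 5.67×10⁻⁸ × 4.750×10¹⁰ / 1.187.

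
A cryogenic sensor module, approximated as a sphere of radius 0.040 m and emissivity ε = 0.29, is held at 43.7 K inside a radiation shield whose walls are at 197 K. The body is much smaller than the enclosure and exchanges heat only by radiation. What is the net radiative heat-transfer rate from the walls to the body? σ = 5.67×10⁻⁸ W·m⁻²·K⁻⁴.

P_net ≈ 0.497 W

For a small grey body in a large enclosure: P_net = εσA(T_body⁴ − T_wall⁴).
A = 4πr² = 0.02011 m²; T_body⁴ − T_wall⁴ = 3.647×10⁶ − 1.506×10⁹ = -1.502×10⁹ K⁴.
|P_net| = 0.29·5.67×10⁻⁸·0.02011·1.502×10⁹.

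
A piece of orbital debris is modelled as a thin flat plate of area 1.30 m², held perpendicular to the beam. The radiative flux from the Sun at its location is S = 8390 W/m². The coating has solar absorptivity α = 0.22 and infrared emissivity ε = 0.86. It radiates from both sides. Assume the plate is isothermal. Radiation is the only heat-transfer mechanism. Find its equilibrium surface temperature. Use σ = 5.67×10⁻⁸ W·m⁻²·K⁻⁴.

T ≈ 371 K

At equilibrium, absorbed power = emitted power.
Absorbing cross-section = A = 1.300 m²; emitting surface = 2A = 2.600 m² (ratio 2).
αS·A_cross = εσ·A_surf·T⁴  ⇒  T⁴ = αS/(ε·2σ).
T⁴ = 0.220·8390/(0.86·2·5.67×10⁻⁸) = 1.893×10¹⁰ K⁴.
T = (1.893×10¹⁰)^(1/4).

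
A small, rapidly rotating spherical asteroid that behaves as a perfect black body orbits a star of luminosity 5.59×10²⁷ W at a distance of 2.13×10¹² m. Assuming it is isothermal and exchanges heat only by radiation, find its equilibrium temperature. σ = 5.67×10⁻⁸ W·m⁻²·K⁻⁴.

First find the stellar flux at distance d: S = L/(4πd²) = 5.59×10²⁷/(4π·(2.13×10¹²)²) = 98.05 W/m².
For an isothermal sphere, absorbed (1−a)S·πr² = emitted σ·4πr²·T⁴, so T⁴ = (1−a)S/(4σ).
T⁴ = 1.00·98.05/(4·5.67×10⁻⁸) = 4.323×10⁸ K⁴.

T ≈ 144 K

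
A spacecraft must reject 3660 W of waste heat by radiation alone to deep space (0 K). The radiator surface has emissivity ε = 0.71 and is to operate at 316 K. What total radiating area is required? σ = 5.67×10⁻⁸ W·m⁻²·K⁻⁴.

A ≈ 9.12 m²

P = εσA T⁴ ⇒ A = P/(εσT⁴).
T⁴ = 9.971×10⁹ K⁴.
A = 3660/(0.71 × 5.67×10⁻⁸ × 9.971×10⁹).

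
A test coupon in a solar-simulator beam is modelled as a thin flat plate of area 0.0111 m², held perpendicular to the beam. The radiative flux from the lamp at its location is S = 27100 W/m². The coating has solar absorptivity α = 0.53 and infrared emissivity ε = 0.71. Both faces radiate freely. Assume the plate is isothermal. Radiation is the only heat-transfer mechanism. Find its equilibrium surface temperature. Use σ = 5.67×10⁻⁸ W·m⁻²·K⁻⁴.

T ≈ 650 K

At equilibrium, absorbed power = emitted power.
Absorbing cross-section = A = 0.01110 m²; emitting surface = 2A = 0.02220 m² (ratio 2).
αS·A_cross = εσ·A_surf·T⁴  ⇒  T⁴ = αS/(ε·2σ).
T⁴ = 0.530·27100/(0.71·2·5.67×10⁻⁸) = 1.784×10¹¹ K⁴.
T = (1.784×10¹¹)^(1/4).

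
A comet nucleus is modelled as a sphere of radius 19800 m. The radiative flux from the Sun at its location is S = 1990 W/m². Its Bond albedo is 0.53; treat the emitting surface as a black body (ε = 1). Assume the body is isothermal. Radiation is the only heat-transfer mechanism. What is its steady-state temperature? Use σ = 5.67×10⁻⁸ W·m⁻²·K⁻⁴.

T ≈ 253 K

At equilibrium, absorbed power = emitted power.
Absorbing cross-section = πr² = 1.232×10⁹ m²; emitting surface = 4πr² = 4.927×10⁹ m² (ratio 4).
(1−a)S·A_cross = εσ·A_surf·T⁴  ⇒  T⁴ = (1−a)S/(4σ).
T⁴ = 0.470·1990/(4·5.67×10⁻⁸) = 4.124×10⁹ K⁴.
T = (4.124×10⁹)^(1/4).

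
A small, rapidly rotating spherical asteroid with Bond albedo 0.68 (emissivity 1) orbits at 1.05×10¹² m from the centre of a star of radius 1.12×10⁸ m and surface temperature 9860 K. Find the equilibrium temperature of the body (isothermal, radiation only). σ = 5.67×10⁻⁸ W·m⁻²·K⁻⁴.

The star's surface emits σT_*⁴; at distance d the flux is S = σT_*⁴(R_*/d)².
S = 5.67×10⁻⁸·(9860)⁴·(1.12×10⁸/1.05×10¹²)² = 6.097 W/m².
For an isothermal sphere T⁴ = (1−a)S/(4σ) = 8.603×10⁶ K⁴.

T ≈ 54.2 K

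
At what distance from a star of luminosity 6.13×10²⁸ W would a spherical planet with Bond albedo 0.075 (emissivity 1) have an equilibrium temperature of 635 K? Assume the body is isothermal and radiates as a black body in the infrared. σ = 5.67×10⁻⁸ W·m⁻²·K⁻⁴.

d ≈ 3.50×10¹¹ m

For an isothermal black-emitting sphere, (1−a)S·πr² = σ·4πr²·T⁴ ⇒ S = 4σT⁴/(1−a).
S = 4·5.67×10⁻⁸·(635)⁴/0.925 = 39870 W/m².
Flux falls as S = L/(4πd²), so d = √(L/(4πS)) = √(6.13×10²⁸/(4π·39870)).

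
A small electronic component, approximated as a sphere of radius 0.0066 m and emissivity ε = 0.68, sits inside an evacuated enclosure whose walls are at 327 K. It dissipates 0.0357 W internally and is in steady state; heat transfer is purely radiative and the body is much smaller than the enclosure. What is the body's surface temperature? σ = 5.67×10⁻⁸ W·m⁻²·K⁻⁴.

T ≈ 338 K

For a small grey body in a large enclosure, net radiated power = εσA(T⁴ − T_w⁴).
Steady state: P = εσA(T⁴ − T_w⁴) with A = 4πr² = 5.474×10⁻⁴ m².
T⁴ = P/(εσA) + T_w⁴ = 0.0357/(0.68·5.67×10⁻⁸·5.474×10⁻⁴) + (327)⁴
    = 1.692×10⁹ + 1.143×10¹⁰ = 1.313×10¹⁰ K⁴.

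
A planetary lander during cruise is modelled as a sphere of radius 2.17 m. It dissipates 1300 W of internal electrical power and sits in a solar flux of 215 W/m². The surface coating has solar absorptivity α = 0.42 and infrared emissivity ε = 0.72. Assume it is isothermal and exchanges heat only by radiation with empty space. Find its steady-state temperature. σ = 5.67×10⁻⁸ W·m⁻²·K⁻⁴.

T ≈ 182 K

At steady state, absorbed solar power + internal power = radiated power.
Absorbed: α·S·A_cross = 0.42·215·14.79 = 1336 W (cross-section πr²).
Total input = 1336 + 1300 = 2636 W.
Radiated: εσ·A_surf·T⁴ with A_surf = 4πr² = 59.17 m².
T⁴ = 2636/(0.72·5.67×10⁻⁸·59.17) = 1.091×10⁹ K⁴.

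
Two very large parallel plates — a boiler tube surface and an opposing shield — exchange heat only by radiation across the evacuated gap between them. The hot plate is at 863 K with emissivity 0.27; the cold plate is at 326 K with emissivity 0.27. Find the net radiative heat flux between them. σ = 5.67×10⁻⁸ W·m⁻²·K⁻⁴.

q ≈ 4810 W/m²

For two infinite grey parallel plates, q = σ(T₁⁴ − T₂⁴)/(1/ε₁ + 1/ε₂ − 1).
T₁⁴ − T₂⁴ = 5.547×10¹¹ − 1.129×10¹⁰ = 5.434×10¹¹ K⁴.
1/ε₁ + 1/ε₂ − 1 = 3.704 + 3.704 − 1 = 6.407.
q = 5.67×10⁻⁸ × 5.434×10¹¹ / 6.407.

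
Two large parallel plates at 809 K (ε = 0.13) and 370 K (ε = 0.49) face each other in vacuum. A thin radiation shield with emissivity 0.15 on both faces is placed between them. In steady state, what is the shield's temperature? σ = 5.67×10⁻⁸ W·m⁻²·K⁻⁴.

T_s ≈ 641 K

In steady state the net flux on the hot side equals that on the cold side.
σ(T₁⁴−T_s⁴)/D₁ = σ(T_s⁴−T₂⁴)/D₂, with D₁ = 1/ε₁+1/ε_s−1 = 13.36, D₂ = 1/ε_s+1/ε₂−1 = 7.707.
Solve for T_s⁴: T_s⁴ = (D₂·T₁⁴ + D₁·T₂⁴)/(D₁+D₂) = 1.686×10¹¹ K⁴.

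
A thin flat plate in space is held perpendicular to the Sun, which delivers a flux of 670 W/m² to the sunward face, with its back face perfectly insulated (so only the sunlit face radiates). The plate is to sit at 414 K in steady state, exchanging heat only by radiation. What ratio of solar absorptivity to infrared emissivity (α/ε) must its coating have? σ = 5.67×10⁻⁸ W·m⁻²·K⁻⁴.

Balance: αS·A = εσ·1A·T⁴ ⇒ α/ε = σT⁴/S.
α/ε = 5.67×10⁻⁸·(414)⁴/670 = 5.67×10⁻⁸·2.938×10¹⁰/670.

α/ε ≈ 2.49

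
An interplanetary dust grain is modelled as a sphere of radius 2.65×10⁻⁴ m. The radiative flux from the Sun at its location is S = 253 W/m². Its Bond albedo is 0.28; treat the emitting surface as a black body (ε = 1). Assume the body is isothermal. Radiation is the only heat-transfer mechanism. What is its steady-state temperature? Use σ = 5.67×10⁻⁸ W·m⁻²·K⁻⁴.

At equilibrium, absorbed power = emitted power.
Absorbing cross-section = πr² = 2.206×10⁻⁷ m²; emitting surface = 4πr² = 8.825×10⁻⁷ m² (ratio 4).
(1−a)S·A_cross = εσ·A_surf·T⁴  ⇒  T⁴ = (1−a)S/(4σ).
T⁴ = 0.720·253/(4·5.67×10⁻⁸) = 8.032×10⁸ K⁴.
T = (8.032×10⁸)^(1/4).

T ≈ 168 K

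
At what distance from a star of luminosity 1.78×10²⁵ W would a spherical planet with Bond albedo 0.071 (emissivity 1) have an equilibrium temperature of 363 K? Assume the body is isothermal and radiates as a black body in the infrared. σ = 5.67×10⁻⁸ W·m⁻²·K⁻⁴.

For an isothermal black-emitting sphere, (1−a)S·πr² = σ·4πr²·T⁴ ⇒ S = 4σT⁴/(1−a).
S = 4·5.67×10⁻⁸·(363)⁴/0.929 = 4239 W/m².
Flux falls as S = L/(4πd²), so d = √(L/(4πS)) = √(1.78×10²⁵/(4π·4239)).

d ≈ 1.83×10¹⁰ m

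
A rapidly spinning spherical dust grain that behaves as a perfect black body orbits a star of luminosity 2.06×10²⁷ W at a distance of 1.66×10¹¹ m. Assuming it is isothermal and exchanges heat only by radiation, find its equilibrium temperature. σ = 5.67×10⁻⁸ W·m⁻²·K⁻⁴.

First find the stellar flux at distance d: S = L/(4πd²) = 2.06×10²⁷/(4π·(1.66×10¹¹)²) = 5949 W/m².
For an isothermal sphere, absorbed (1−a)S·πr² = emitted σ·4πr²·T⁴, so T⁴ = (1−a)S/(4σ).
T⁴ = 1.00·5949/(4·5.67×10⁻⁸) = 2.623×10¹⁰ K⁴.

T ≈ 402 K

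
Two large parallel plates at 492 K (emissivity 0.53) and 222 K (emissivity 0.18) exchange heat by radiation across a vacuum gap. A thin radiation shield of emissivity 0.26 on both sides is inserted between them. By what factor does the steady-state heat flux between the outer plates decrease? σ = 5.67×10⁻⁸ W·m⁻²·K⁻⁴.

Without shield: q₀ = σΔ(T⁴)/(1/ε₁+1/ε₂−1) with denominator 6.442.
With shield the two gaps are in series; the resistances add: (1/ε₁+1/ε_s−1)+(1/ε_s+1/ε₂−1) = 4.733+8.402 = 13.13.
Heat-flux ratio q₀/q = 13.13/6.442.

factor ≈ 2.04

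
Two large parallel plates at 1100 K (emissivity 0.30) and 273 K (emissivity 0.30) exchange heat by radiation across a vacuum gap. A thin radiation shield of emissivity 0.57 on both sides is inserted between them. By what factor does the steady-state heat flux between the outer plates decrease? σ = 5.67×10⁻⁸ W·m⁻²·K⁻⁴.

Without shield: q₀ = σΔ(T⁴)/(1/ε₁+1/ε₂−1) with denominator 5.667.
With shield the two gaps are in series; the resistances add: (1/ε₁+1/ε_s−1)+(1/ε_s+1/ε₂−1) = 4.088+4.088 = 8.175.
Heat-flux ratio q₀/q = 8.175/5.667.

factor ≈ 1.44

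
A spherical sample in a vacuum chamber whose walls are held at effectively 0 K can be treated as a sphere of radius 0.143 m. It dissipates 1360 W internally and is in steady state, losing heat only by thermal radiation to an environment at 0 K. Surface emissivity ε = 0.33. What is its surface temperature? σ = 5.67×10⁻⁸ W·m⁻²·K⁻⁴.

T ≈ 729 K

Steady state: internal power = radiated power, P = εσA T⁴.
Radiating area A = 4πr² = 0.2570 m².
T⁴ = P/(εσA) = 1360/(0.33·5.67×10⁻⁸·0.2570) = 2.829×10¹¹ K⁴.
T = (2.829×10¹¹)^(1/4).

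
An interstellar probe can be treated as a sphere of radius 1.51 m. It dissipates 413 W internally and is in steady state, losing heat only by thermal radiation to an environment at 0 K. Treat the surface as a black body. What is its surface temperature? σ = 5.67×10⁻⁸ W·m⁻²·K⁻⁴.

Steady state: internal power = radiated power, P = εσA T⁴.
Radiating area A = 4πr² = 28.65 m².
T⁴ = P/(εσA) = 413/(1.0·5.67×10⁻⁸·28.65) = 2.542×10⁸ K⁴.
T = (2.542×10⁸)^(1/4).

T ≈ 126 K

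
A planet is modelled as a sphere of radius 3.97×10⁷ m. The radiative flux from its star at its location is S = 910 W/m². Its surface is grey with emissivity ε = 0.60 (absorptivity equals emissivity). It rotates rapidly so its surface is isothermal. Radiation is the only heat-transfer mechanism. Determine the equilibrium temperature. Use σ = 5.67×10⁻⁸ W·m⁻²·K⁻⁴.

At equilibrium, absorbed power = emitted power.
Absorbing cross-section = πr² = 4.951×10¹⁵ m²; emitting surface = 4πr² = 1.981×10¹⁶ m² (ratio 4).
εS·A_cross = εσ·A_surf·T⁴  ⇒  T⁴ = S/(4σ)   (ε cancels).
T⁴ = 910/(4·5.67×10⁻⁸) = 4.012×10⁹ K⁴.
T = (4.012×10⁹)^(1/4).

T ≈ 252 K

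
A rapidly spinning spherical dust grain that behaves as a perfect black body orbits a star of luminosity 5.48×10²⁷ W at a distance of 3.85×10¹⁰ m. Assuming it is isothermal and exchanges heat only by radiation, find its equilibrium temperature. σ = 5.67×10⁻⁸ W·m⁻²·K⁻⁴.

T ≈ 1070 K

First find the stellar flux at distance d: S = L/(4πd²) = 5.48×10²⁷/(4π·(3.85×10¹⁰)²) = 2.942×10⁵ W/m².
For an isothermal sphere, absorbed (1−a)S·πr² = emitted σ·4πr²·T⁴, so T⁴ = (1−a)S/(4σ).
T⁴ = 1.00·2.942×10⁵/(4·5.67×10⁻⁸) = 1.297×10¹² K⁴.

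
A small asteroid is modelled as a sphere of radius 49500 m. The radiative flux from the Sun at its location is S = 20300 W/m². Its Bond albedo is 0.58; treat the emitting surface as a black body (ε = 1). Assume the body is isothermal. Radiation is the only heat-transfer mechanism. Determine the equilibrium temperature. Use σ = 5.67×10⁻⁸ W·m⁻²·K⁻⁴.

T ≈ 440 K

At equilibrium, absorbed power = emitted power.
Absorbing cross-section = πr² = 7.698×10⁹ m²; emitting surface = 4πr² = 3.079×10¹⁰ m² (ratio 4).
(1−a)S·A_cross = εσ·A_surf·T⁴  ⇒  T⁴ = (1−a)S/(4σ).
T⁴ = 0.420·20300/(4·5.67×10⁻⁸) = 3.759×10¹⁰ K⁴.
T = (3.759×10¹⁰)^(1/4).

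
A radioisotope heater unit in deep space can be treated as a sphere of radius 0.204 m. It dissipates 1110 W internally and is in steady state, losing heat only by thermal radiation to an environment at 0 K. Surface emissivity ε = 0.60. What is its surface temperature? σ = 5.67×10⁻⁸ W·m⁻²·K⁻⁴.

T ≈ 500 K

Steady state: internal power = radiated power, P = εσA T⁴.
Radiating area A = 4πr² = 0.5230 m².
T⁴ = P/(εσA) = 1110/(0.60·5.67×10⁻⁸·0.5230) = 6.239×10¹⁰ K⁴.
T = (6.239×10¹⁰)^(1/4).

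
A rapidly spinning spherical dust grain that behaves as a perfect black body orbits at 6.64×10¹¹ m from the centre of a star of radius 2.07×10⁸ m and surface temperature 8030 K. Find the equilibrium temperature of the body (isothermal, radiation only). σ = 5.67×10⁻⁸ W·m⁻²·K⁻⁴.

T ≈ 100 K

The star's surface emits σT_*⁴; at distance d the flux is S = σT_*⁴(R_*/d)².
S = 5.67×10⁻⁸·(8030)⁴·(2.07×10⁸/6.64×10¹¹)² = 22.91 W/m².
For an isothermal sphere T⁴ = (1−a)S/(4σ) = 1.010×10⁸ K⁴.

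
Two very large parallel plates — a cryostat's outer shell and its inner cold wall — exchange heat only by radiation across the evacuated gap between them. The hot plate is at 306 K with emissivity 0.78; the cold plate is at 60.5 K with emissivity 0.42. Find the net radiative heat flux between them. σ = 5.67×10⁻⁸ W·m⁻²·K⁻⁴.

For two infinite grey parallel plates, q = σ(T₁⁴ − T₂⁴)/(1/ε₁ + 1/ε₂ − 1).
T₁⁴ − T₂⁴ = 8.768×10⁹ − 1.340×10⁷ = 8.754×10⁹ K⁴.
1/ε₁ + 1/ε₂ − 1 = 1.282 + 2.381 − 1 = 2.663.
q = 5.67×10⁻⁸ × 8.754×10⁹ / 2.663.

q ≈ 186 W/m²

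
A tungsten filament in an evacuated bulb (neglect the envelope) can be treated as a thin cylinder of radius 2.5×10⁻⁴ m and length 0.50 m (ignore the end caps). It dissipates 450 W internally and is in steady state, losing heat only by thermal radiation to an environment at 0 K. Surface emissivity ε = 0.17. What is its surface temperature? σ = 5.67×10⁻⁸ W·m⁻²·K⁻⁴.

Steady state: internal power = radiated power, P = εσA T⁴.
Radiating area A = 2πrL = 7.854×10⁻⁴ m².
T⁴ = P/(εσA) = 450/(0.17·5.67×10⁻⁸·7.854×10⁻⁴) = 5.944×10¹³ K⁴.
T = (5.944×10¹³)^(1/4).

T ≈ 2780 K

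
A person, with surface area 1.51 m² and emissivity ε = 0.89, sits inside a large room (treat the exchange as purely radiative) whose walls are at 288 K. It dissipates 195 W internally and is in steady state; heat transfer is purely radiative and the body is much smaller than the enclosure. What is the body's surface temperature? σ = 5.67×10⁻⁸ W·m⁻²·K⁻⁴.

T ≈ 312 K

For a small grey body in a large enclosure, net radiated power = εσA(T⁴ − T_w⁴).
Steady state: P = εσA(T⁴ − T_w⁴) with A = 1.51 m².
T⁴ = P/(εσA) + T_w⁴ = 195/(0.89·5.67×10⁻⁸·1.510) + (288)⁴
    = 2.559×10⁹ + 6.880×10⁹ = 9.439×10⁹ K⁴.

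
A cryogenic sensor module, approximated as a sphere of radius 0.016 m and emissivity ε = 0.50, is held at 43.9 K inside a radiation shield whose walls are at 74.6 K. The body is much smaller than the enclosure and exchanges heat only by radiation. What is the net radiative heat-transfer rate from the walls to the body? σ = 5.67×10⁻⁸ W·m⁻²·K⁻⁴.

For a small grey body in a large enclosure: P_net = εσA(T_body⁴ − T_wall⁴).
A = 4πr² = 0.003217 m²; T_body⁴ − T_wall⁴ = 3.714×10⁶ − 3.097×10⁷ = -2.726×10⁷ K⁴.
|P_net| = 0.50·5.67×10⁻⁸·0.003217·2.726×10⁷.

P_net ≈ 0.00249 W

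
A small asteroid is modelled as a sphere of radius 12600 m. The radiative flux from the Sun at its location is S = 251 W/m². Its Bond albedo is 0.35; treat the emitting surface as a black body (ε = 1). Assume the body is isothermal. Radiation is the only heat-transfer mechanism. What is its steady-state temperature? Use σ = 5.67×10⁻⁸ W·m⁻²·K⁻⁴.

T ≈ 164 K

At equilibrium, absorbed power = emitted power.
Absorbing cross-section = πr² = 4.988×10⁸ m²; emitting surface = 4πr² = 1.995×10⁹ m² (ratio 4).
(1−a)S·A_cross = εσ·A_surf·T⁴  ⇒  T⁴ = (1−a)S/(4σ).
T⁴ = 0.650·251/(4·5.67×10⁻⁸) = 7.194×10⁸ K⁴.
T = (7.194×10⁸)^(1/4).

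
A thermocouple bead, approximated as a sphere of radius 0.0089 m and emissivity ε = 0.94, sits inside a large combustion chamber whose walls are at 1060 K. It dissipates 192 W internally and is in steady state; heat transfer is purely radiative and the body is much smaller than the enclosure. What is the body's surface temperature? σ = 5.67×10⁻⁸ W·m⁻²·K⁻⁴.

T ≈ 1490 K

For a small grey body in a large enclosure, net radiated power = εσA(T⁴ − T_w⁴).
Steady state: P = εσA(T⁴ − T_w⁴) with A = 4πr² = 9.954×10⁻⁴ m².
T⁴ = P/(εσA) + T_w⁴ = 192/(0.94·5.67×10⁻⁸·9.954×10⁻⁴) + (1060)⁴
    = 3.619×10¹² + 1.262×10¹² = 4.882×10¹² K⁴.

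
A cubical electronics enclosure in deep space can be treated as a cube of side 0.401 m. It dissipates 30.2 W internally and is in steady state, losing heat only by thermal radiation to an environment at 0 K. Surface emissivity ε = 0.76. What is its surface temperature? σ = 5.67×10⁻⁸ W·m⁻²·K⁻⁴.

T ≈ 164 K

Steady state: internal power = radiated power, P = εσA T⁴.
Radiating area A = 6L² = 0.9648 m².
T⁴ = P/(εσA) = 30.2/(0.76·5.67×10⁻⁸·0.9648) = 7.264×10⁸ K⁴.
T = (7.264×10⁸)^(1/4).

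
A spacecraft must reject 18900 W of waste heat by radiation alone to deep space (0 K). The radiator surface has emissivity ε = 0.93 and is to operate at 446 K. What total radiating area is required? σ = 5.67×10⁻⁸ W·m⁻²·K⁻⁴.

P = εσA T⁴ ⇒ A = P/(εσT⁴).
T⁴ = 3.957×10¹⁰ K⁴.
A = 18900/(0.93 × 5.67×10⁻⁸ × 3.957×10¹⁰).

A ≈ 9.06 m²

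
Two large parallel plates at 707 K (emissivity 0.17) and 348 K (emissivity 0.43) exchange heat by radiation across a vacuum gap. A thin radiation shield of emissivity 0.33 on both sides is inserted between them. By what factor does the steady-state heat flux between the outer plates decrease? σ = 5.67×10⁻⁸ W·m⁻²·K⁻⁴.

Without shield: q₀ = σΔ(T⁴)/(1/ε₁+1/ε₂−1) with denominator 7.208.
With shield the two gaps are in series; the resistances add: (1/ε₁+1/ε_s−1)+(1/ε_s+1/ε₂−1) = 7.913+4.356 = 12.27.
Heat-flux ratio q₀/q = 12.27/7.208.

factor ≈ 1.70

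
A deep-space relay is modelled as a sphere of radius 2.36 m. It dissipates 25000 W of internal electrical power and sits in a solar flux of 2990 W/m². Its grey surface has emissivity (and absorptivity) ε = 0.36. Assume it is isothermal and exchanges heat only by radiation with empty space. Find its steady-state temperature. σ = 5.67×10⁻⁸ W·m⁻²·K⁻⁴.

T ≈ 419 K

At steady state, absorbed solar power + internal power = radiated power.
Absorbed: α·S·A_cross = 0.36·2990·17.50 = 18830 W (cross-section πr²).
Total input = 18830 + 25000 = 43830 W.
Radiated: εσ·A_surf·T⁴ with A_surf = 4πr² = 69.99 m².
T⁴ = 43830/(0.36·5.67×10⁻⁸·69.99) = 3.068×10¹⁰ K⁴.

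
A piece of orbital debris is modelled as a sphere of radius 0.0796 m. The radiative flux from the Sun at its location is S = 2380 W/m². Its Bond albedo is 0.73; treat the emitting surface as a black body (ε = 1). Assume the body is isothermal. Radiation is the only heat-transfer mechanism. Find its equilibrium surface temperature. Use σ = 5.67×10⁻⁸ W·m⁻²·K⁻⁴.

T ≈ 231 K

At equilibrium, absorbed power = emitted power.
Absorbing cross-section = πr² = 0.01991 m²; emitting surface = 4πr² = 0.07962 m² (ratio 4).
(1−a)S·A_cross = εσ·A_surf·T⁴  ⇒  T⁴ = (1−a)S/(4σ).
T⁴ = 0.270·2380/(4·5.67×10⁻⁸) = 2.833×10⁹ K⁴.
T = (2.833×10⁹)^(1/4).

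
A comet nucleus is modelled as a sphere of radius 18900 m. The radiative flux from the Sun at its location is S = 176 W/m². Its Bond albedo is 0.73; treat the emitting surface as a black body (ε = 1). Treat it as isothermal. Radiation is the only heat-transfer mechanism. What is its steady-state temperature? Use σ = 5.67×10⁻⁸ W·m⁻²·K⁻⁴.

T ≈ 120 K

At equilibrium, absorbed power = emitted power.
Absorbing cross-section = πr² = 1.122×10⁹ m²; emitting surface = 4πr² = 4.489×10⁹ m² (ratio 4).
(1−a)S·A_cross = εσ·A_surf·T⁴  ⇒  T⁴ = (1−a)S/(4σ).
T⁴ = 0.270·176/(4·5.67×10⁻⁸) = 2.095×10⁸ K⁴.
T = (2.095×10⁸)^(1/4).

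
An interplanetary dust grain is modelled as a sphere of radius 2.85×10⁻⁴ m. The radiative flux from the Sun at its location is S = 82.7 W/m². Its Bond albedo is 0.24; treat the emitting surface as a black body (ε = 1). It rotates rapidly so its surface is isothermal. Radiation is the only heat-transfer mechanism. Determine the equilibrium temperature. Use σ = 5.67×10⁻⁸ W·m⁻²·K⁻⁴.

At equilibrium, absorbed power = emitted power.
Absorbing cross-section = πr² = 2.552×10⁻⁷ m²; emitting surface = 4πr² = 1.021×10⁻⁶ m² (ratio 4).
(1−a)S·A_cross = εσ·A_surf·T⁴  ⇒  T⁴ = (1−a)S/(4σ).
T⁴ = 0.760·82.7/(4·5.67×10⁻⁸) = 2.771×10⁸ K⁴.
T = (2.771×10⁸)^(1/4).

T ≈ 129 K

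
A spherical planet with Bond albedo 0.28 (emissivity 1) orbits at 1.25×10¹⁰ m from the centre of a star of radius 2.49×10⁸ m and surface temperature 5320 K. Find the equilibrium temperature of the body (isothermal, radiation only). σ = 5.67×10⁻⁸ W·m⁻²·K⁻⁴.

T ≈ 489 K

The star's surface emits σT_*⁴; at distance d the flux is S = σT_*⁴(R_*/d)².
S = 5.67×10⁻⁸·(5320)⁴·(2.49×10⁸/1.25×10¹⁰)² = 18020 W/m².
For an isothermal sphere T⁴ = (1−a)S/(4σ) = 5.721×10¹⁰ K⁴.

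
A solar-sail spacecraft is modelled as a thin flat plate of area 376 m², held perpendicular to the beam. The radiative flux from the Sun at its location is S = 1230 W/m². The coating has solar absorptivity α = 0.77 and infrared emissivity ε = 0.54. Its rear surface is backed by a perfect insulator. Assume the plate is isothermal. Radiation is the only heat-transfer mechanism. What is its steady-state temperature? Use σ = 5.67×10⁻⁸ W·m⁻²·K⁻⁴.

T ≈ 419 K

At equilibrium, absorbed power = emitted power.
Absorbing cross-section = A = 376.0 m²; emitting surface = A = 376.0 m² (ratio 1).
αS·A_cross = εσ·A_surf·T⁴  ⇒  T⁴ = αS/(ε·1σ).
T⁴ = 0.770·1230/(0.54·1·5.67×10⁻⁸) = 3.093×10¹⁰ K⁴.
T = (3.093×10¹⁰)^(1/4).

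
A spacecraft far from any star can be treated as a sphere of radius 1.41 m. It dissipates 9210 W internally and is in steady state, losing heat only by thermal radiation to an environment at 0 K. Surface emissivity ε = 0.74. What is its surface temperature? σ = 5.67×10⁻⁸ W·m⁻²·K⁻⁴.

Steady state: internal power = radiated power, P = εσA T⁴.
Radiating area A = 4πr² = 24.98 m².
T⁴ = P/(εσA) = 9210/(0.74·5.67×10⁻⁸·24.98) = 8.786×10⁹ K⁴.
T = (8.786×10⁹)^(1/4).

T ≈ 306 K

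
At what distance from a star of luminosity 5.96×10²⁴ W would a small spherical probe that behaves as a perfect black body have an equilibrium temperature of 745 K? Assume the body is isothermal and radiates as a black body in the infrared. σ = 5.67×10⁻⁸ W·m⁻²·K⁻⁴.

For an isothermal black-emitting sphere, (1−a)S·πr² = σ·4πr²·T⁴ ⇒ S = 4σT⁴/(1−a).
S = 4·5.67×10⁻⁸·(745)⁴/1.00 = 69870 W/m².
Flux falls as S = L/(4πd²), so d = √(L/(4πS)) = √(5.96×10²⁴/(4π·69870)).

d ≈ 2.61×10⁹ m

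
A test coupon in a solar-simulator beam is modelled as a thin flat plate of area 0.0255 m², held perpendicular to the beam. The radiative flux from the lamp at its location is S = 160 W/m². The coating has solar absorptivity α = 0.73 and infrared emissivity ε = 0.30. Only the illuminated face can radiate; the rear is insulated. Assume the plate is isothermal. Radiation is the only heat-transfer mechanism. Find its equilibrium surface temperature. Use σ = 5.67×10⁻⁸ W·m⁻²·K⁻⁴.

At equilibrium, absorbed power = emitted power.
Absorbing cross-section = A = 0.02550 m²; emitting surface = A = 0.02550 m² (ratio 1).
αS·A_cross = εσ·A_surf·T⁴  ⇒  T⁴ = αS/(ε·1σ).
T⁴ = 0.730·160/(0.30·1·5.67×10⁻⁸) = 6.867×10⁹ K⁴.
T = (6.867×10⁹)^(1/4).

T ≈ 288 K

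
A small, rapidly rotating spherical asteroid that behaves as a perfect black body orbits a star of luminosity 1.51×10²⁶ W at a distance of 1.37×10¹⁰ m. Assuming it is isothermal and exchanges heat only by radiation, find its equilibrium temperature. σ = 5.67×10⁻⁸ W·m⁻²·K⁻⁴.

First find the stellar flux at distance d: S = L/(4πd²) = 1.51×10²⁶/(4π·(1.37×10¹⁰)²) = 64020 W/m².
For an isothermal sphere, absorbed (1−a)S·πr² = emitted σ·4πr²·T⁴, so T⁴ = (1−a)S/(4σ).
T⁴ = 1.00·64020/(4·5.67×10⁻⁸) = 2.823×10¹¹ K⁴.

T ≈ 729 K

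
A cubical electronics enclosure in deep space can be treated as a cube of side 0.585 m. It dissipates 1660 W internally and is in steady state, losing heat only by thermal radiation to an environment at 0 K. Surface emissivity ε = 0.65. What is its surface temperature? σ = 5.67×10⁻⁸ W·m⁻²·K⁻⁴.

Steady state: internal power = radiated power, P = εσA T⁴.
Radiating area A = 6L² = 2.053 m².
T⁴ = P/(εσA) = 1660/(0.65·5.67×10⁻⁸·2.053) = 2.194×10¹⁰ K⁴.
T = (2.194×10¹⁰)^(1/4).

T ≈ 385 K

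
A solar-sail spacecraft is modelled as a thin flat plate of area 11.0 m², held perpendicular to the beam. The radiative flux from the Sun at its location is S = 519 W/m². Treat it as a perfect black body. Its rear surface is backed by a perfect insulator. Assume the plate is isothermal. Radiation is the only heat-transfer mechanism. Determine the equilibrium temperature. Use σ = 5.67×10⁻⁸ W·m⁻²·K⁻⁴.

T ≈ 309 K

At equilibrium, absorbed power = emitted power.
Absorbing cross-section = A = 11.00 m²; emitting surface = A = 11.00 m² (ratio 1).
S·A_cross = εσ·A_surf·T⁴  ⇒  T⁴ = S/(1σ).
T⁴ = 1.00·519/(1·5.67×10⁻⁸) = 9.153×10⁹ K⁴.
T = (9.153×10⁹)^(1/4).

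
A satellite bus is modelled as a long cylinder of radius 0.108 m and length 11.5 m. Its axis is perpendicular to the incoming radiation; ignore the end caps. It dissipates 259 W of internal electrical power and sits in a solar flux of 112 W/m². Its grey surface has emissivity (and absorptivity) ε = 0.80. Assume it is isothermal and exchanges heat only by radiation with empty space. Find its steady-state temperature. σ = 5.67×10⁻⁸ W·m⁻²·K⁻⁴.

At steady state, absorbed solar power + internal power = radiated power.
Absorbed: α·S·A_cross = 0.80·112·2.484 = 222.6 W (cross-section 2rL).
Total input = 222.6 + 259 = 481.6 W.
Radiated: εσ·A_surf·T⁴ with A_surf = 2πrL = 7.804 m².
T⁴ = 481.6/(0.80·5.67×10⁻⁸·7.804) = 1.360×10⁹ K⁴.

T ≈ 192 K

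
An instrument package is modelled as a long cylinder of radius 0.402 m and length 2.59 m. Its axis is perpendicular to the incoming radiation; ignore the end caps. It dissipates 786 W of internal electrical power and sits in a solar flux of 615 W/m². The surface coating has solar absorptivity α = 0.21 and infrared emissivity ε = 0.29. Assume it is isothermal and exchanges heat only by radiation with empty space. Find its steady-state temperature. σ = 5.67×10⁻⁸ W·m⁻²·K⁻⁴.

T ≈ 315 K

At steady state, absorbed solar power + internal power = radiated power.
Absorbed: α·S·A_cross = 0.21·615·2.082 = 268.9 W (cross-section 2rL).
Total input = 268.9 + 786 = 1055 W.
Radiated: εσ·A_surf·T⁴ with A_surf = 2πrL = 6.542 m².
T⁴ = 1055/(0.29·5.67×10⁻⁸·6.542) = 9.807×10⁹ K⁴.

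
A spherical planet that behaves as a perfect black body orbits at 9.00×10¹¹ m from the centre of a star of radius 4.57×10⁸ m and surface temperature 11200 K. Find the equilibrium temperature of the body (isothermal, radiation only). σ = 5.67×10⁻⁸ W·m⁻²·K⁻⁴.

The star's surface emits σT_*⁴; at distance d the flux is S = σT_*⁴(R_*/d)².
S = 5.67×10⁻⁸·(11200)⁴·(4.57×10⁸/9.00×10¹¹)² = 230.0 W/m².
For an isothermal sphere T⁴ = (1−a)S/(4σ) = 1.014×10⁹ K⁴.

T ≈ 178 K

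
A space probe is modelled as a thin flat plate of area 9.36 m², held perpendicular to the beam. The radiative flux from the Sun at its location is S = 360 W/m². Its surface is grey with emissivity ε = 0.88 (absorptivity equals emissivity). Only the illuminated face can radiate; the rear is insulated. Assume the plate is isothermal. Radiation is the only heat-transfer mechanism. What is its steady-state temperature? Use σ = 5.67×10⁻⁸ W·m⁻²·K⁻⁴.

At equilibrium, absorbed power = emitted power.
Absorbing cross-section = A = 9.360 m²; emitting surface = A = 9.360 m² (ratio 1).
εS·A_cross = εσ·A_surf·T⁴  ⇒  T⁴ = S/(1σ)   (ε cancels).
T⁴ = 360/(1·5.67×10⁻⁸) = 6.349×10⁹ K⁴.
T = (6.349×10⁹)^(1/4).

T ≈ 282 K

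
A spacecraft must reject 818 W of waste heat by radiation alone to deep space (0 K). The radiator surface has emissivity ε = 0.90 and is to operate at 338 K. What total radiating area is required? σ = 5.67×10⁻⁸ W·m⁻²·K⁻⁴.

A ≈ 1.23 m²

P = εσA T⁴ ⇒ A = P/(εσT⁴).
T⁴ = 1.305×10¹⁰ K⁴.
A = 818/(0.90 × 5.67×10⁻⁸ × 1.305×10¹⁰).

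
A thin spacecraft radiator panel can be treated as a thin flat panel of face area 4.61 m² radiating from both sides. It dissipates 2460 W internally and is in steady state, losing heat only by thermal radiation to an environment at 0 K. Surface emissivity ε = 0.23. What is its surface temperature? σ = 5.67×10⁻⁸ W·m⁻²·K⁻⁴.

Steady state: internal power = radiated power, P = εσA T⁴.
Radiating area A = 2·4.61 = 9.220 m².
T⁴ = P/(εσA) = 2460/(0.23·5.67×10⁻⁸·9.220) = 2.046×10¹⁰ K⁴.
T = (2.046×10¹⁰)^(1/4).

T ≈ 378 K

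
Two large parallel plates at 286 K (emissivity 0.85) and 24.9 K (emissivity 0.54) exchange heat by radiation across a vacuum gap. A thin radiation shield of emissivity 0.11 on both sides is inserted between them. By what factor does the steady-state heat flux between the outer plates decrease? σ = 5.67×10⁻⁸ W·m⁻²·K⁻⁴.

Without shield: q₀ = σΔ(T⁴)/(1/ε₁+1/ε₂−1) with denominator 2.028.
With shield the two gaps are in series; the resistances add: (1/ε₁+1/ε_s−1)+(1/ε_s+1/ε₂−1) = 9.267+9.943 = 19.21.
Heat-flux ratio q₀/q = 19.21/2.028.

factor ≈ 9.47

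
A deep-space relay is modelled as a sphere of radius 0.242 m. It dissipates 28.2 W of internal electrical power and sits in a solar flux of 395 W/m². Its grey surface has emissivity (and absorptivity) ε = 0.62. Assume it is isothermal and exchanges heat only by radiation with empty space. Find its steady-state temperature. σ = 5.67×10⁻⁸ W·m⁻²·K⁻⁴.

At steady state, absorbed solar power + internal power = radiated power.
Absorbed: α·S·A_cross = 0.62·395·0.1840 = 45.06 W (cross-section πr²).
Total input = 45.06 + 28.2 = 73.26 W.
Radiated: εσ·A_surf·T⁴ with A_surf = 4πr² = 0.7359 m².
T⁴ = 73.26/(0.62·5.67×10⁻⁸·0.7359) = 2.832×10⁹ K⁴.

T ≈ 231 K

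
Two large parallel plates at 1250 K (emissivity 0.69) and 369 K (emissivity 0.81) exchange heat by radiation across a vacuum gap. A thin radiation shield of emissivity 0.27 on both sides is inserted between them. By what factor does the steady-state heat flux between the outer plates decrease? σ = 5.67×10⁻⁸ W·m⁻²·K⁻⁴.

Without shield: q₀ = σΔ(T⁴)/(1/ε₁+1/ε₂−1) with denominator 1.684.
With shield the two gaps are in series; the resistances add: (1/ε₁+1/ε_s−1)+(1/ε_s+1/ε₂−1) = 4.153+3.938 = 8.091.
Heat-flux ratio q₀/q = 8.091/1.684.

factor ≈ 4.81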